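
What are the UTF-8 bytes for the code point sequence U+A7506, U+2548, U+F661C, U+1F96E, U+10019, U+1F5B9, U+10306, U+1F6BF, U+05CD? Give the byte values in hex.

F2 A7 94 86 E2 95 88 F3 B6 98 9C F0 9F A5 AE F0 90 80 99 F0 9F 96 B9 F0 90 8C 86 F0 9F 9A BF D7 8D

U+A7506: 4-byte form → F2 A7 94 86.
U+2548: 3-byte form → E2 95 88.
U+F661C: 4-byte form → F3 B6 98 9C.
U+1F96E: 4-byte form → F0 9F A5 AE.
U+10019: 4-byte form → F0 90 80 99.
U+1F5B9: 4-byte form → F0 9F 96 B9.
U+10306: 4-byte form → F0 90 8C 86.
U+1F6BF: 4-byte form → F0 9F 9A BF.
U+05CD: 2-byte form → D7 8D.
Concatenated (33 bytes): F2 A7 94 86 E2 95 88 F3 B6 98 9C F0 9F A5 AE F0 90 80 99 F0 9F 96 B9 F0 90 8C 86 F0 9F 9A BF D7 8D.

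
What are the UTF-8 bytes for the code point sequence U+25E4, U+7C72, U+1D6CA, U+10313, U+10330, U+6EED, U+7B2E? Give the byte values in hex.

U+25E4: 3-byte form → E2 97 A4.
U+7C72: 3-byte form → E7 B1 B2.
U+1D6CA: 4-byte form → F0 9D 9B 8A.
U+10313: 4-byte form → F0 90 8C 93.
U+10330: 4-byte form → F0 90 8C B0.
U+6EED: 3-byte form → E6 BB AD.
U+7B2E: 3-byte form → E7 AC AE.
Concatenated (24 bytes): E2 97 A4 E7 B1 B2 F0 9D 9B 8A F0 90 8C 93 F0 90 8C B0 E6 BB AD E7 AC AE.

E2 97 A4 E7 B1 B2 F0 9D 9B 8A F0 90 8C 93 F0 90 8C B0 E6 BB AD E7 AC AE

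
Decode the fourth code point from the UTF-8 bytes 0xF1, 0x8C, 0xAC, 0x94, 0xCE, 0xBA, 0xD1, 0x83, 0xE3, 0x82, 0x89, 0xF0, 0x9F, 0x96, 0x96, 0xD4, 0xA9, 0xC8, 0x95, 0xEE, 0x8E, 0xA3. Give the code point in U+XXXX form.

U+3089

Offset 0: leading byte 0xF1 = 11110001 → 4-byte char #1 = F1 8C AC 94.
Offset 4: leading byte 0xCE = 11001110 → 2-byte char #2 = CE BA.
Offset 6: leading byte 0xD1 = 11010001 → 2-byte char #3 = D1 83.
Offset 8: leading byte 0xE3 = 11100011 → 3-byte char #4 = E3 82 89.
Leading byte 0xE3 = 11100011 matches 1110xxxx → 3-byte sequence.
Byte 1: 0xE3 = 11100011, payload 0011 (4 bits).
Byte 2: 0x82 = 10000010 (10xxxxxx ✓), payload 000010.
Byte 3: 0x89 = 10001001 (10xxxxxx ✓), payload 001001.
Concatenate: 0011000010001001 = 0x3089 (16 bits → U+3089).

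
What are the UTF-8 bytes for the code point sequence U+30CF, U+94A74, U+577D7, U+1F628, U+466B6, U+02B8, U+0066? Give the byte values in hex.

E3 83 8F F2 94 A9 B4 F1 97 9F 97 F0 9F 98 A8 F1 86 9A B6 CA B8 66

U+30CF: 3-byte form → E3 83 8F.
U+94A74: 4-byte form → F2 94 A9 B4.
U+577D7: 4-byte form → F1 97 9F 97.
U+1F628: 4-byte form → F0 9F 98 A8.
U+466B6: 4-byte form → F1 86 9A B6.
U+02B8: 2-byte form → CA B8.
U+0066: 1-byte form → 66.
Concatenated (22 bytes): E3 83 8F F2 94 A9 B4 F1 97 9F 97 F0 9F 98 A8 F1 86 9A B6 CA B8 66.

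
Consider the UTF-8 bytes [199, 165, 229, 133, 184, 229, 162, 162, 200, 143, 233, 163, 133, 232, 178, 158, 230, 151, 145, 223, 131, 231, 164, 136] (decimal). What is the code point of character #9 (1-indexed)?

U+7908

Offset 0: leading byte 0xC7 = 11000111 → 2-byte char #1 = C7 A5.
Offset 2: leading byte 0xE5 = 11100101 → 3-byte char #2 = E5 85 B8.
Offset 5: leading byte 0xE5 = 11100101 → 3-byte char #3 = E5 A2 A2.
Offset 8: leading byte 0xC8 = 11001000 → 2-byte char #4 = C8 8F.
Offset 10: leading byte 0xE9 = 11101001 → 3-byte char #5 = E9 A3 85.
Offset 13: leading byte 0xE8 = 11101000 → 3-byte char #6 = E8 B2 9E.
Offset 16: leading byte 0xE6 = 11100110 → 3-byte char #7 = E6 97 91.
Offset 19: leading byte 0xDF = 11011111 → 2-byte char #8 = DF 83.
Offset 21: leading byte 0xE7 = 11100111 → 3-byte char #9 = E7 A4 88.
Leading byte 0xE7 = 11100111 matches 1110xxxx → 3-byte sequence.
Byte 1: 0xE7 = 11100111, payload 0111 (4 bits).
Byte 2: 0xA4 = 10100100 (10xxxxxx ✓), payload 100100.
Byte 3: 0x88 = 10001000 (10xxxxxx ✓), payload 001000.
Concatenate: 0111100100001000 = 0x7908 (16 bits → U+7908).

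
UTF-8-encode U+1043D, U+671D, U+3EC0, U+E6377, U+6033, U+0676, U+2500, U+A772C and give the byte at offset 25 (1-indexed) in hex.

1-indexed offset 25 is 0-indexed offset 24.
U+1043D → 4-byte form F0 90 90 BD at offsets 0–3.
U+671D → 3-byte form E6 9C 9D at offsets 4–6.
U+3EC0 → 3-byte form E3 BB 80 at offsets 7–9.
U+E6377 → 4-byte form F3 A6 8D B7 at offsets 10–13.
U+6033 → 3-byte form E6 80 B3 at offsets 14–16.
U+0676 → 2-byte form D9 B6 at offsets 17–18.
U+2500 → 3-byte form E2 94 80 at offsets 19–21.
U+A772C → 4-byte form F2 A7 9C AC at offsets 22–25.
Offset 24 falls in char 8's range; it's byte 3 of F2 A7 9C AC = 0x9C.

0x9C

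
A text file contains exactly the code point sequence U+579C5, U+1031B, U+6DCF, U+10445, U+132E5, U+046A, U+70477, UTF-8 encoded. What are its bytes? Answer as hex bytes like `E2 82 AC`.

U+579C5: 4-byte form → F1 97 A7 85.
U+1031B: 4-byte form → F0 90 8C 9B.
U+6DCF: 3-byte form → E6 B7 8F.
U+10445: 4-byte form → F0 90 91 85.
U+132E5: 4-byte form → F0 93 8B A5.
U+046A: 2-byte form → D1 AA.
U+70477: 4-byte form → F1 B0 91 B7.
Concatenated (25 bytes): F1 97 A7 85 F0 90 8C 9B E6 B7 8F F0 90 91 85 F0 93 8B A5 D1 AA F1 B0 91 B7.

F1 97 A7 85 F0 90 8C 9B E6 B7 8F F0 90 91 85 F0 93 8B A5 D1 AA F1 B0 91 B7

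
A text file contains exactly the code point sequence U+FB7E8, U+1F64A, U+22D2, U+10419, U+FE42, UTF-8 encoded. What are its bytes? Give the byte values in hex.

F3 BB 9F A8 F0 9F 99 8A E2 8B 92 F0 90 90 99 EF B9 82

U+FB7E8: 4-byte form → F3 BB 9F A8.
U+1F64A: 4-byte form → F0 9F 99 8A.
U+22D2: 3-byte form → E2 8B 92.
U+10419: 4-byte form → F0 90 90 99.
U+FE42: 3-byte form → EF B9 82.
Concatenated (18 bytes): F3 BB 9F A8 F0 9F 99 8A E2 8B 92 F0 90 90 99 EF B9 82.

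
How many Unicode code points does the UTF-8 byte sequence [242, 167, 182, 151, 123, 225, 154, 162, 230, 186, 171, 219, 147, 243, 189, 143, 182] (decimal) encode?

6

Byte at offset 0: 0xF2 = 11110010 → 4-byte char (#1). Advance 4.
Byte at offset 4: 0x7B = 01111011 → 1-byte char (#2). Advance 1.
Byte at offset 5: 0xE1 = 11100001 → 3-byte char (#3). Advance 3.
Byte at offset 8: 0xE6 = 11100110 → 3-byte char (#4). Advance 3.
Byte at offset 11: 0xDB = 11011011 → 2-byte char (#5). Advance 2.
Byte at offset 13: 0xF3 = 11110011 → 4-byte char (#6). Advance 4.
Reached end at offset 17 after 6 code points.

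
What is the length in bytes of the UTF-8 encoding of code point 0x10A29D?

U+10A29D = 0x10A29D. UTF-8 uses 1 byte below 0x80, 2 below 0x800, 3 below 0x10000, 4 up to 0x10FFFF. 0x10A29D is in U+10000–U+10FFFF → 4 bytes.

4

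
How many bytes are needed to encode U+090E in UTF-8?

U+090E = 0x90E. UTF-8 uses 1 byte below 0x80, 2 below 0x800, 3 below 0x10000, 4 up to 0x10FFFF. 0x90E is in U+0800–U+FFFF → 3 bytes.

3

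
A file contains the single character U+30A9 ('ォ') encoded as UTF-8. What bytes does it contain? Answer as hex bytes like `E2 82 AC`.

E3 82 A9

U+30A9 = 0x30A9 = 12457 decimal. In range U+0800–U+FFFF → 3-byte form: 1110xxxx 10xxxxxx 10xxxxxx.
Binary (16 bits): 0011000010101001.
Split 4+6+6: 0011 | 000010 | 101001.
Byte 1: 11100011 = 0xE3.
Byte 2: 10000010 = 0x82.
Byte 3: 10101001 = 0xA9.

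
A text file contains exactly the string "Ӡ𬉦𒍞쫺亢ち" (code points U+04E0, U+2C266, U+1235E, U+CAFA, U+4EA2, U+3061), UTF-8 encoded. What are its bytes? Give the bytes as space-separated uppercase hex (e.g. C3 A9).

D3 A0 F0 AC 89 A6 F0 92 8D 9E EC AB BA E4 BA A2 E3 81 A1

U+04E0: 2-byte form → D3 A0.
U+2C266: 4-byte form → F0 AC 89 A6.
U+1235E: 4-byte form → F0 92 8D 9E.
U+CAFA: 3-byte form → EC AB BA.
U+4EA2: 3-byte form → E4 BA A2.
U+3061: 3-byte form → E3 81 A1.
Concatenated (19 bytes): D3 A0 F0 AC 89 A6 F0 92 8D 9E EC AB BA E4 BA A2 E3 81 A1.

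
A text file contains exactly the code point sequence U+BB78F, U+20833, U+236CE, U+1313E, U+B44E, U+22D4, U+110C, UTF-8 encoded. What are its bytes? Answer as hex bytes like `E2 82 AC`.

U+BB78F: 4-byte form → F2 BB 9E 8F.
U+20833: 4-byte form → F0 A0 A0 B3.
U+236CE: 4-byte form → F0 A3 9B 8E.
U+1313E: 4-byte form → F0 93 84 BE.
U+B44E: 3-byte form → EB 91 8E.
U+22D4: 3-byte form → E2 8B 94.
U+110C: 3-byte form → E1 84 8C.
Concatenated (25 bytes): F2 BB 9E 8F F0 A0 A0 B3 F0 A3 9B 8E F0 93 84 BE EB 91 8E E2 8B 94 E1 84 8C.

F2 BB 9E 8F F0 A0 A0 B3 F0 A3 9B 8E F0 93 84 BE EB 91 8E E2 8B 94 E1 84 8C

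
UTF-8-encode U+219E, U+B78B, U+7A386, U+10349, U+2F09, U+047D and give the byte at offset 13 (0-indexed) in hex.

0x89

U+219E → 3-byte form E2 86 9E at offsets 0–2.
U+B78B → 3-byte form EB 9E 8B at offsets 3–5.
U+7A386 → 4-byte form F1 BA 8E 86 at offsets 6–9.
U+10349 → 4-byte form F0 90 8D 89 at offsets 10–13.
Offset 13 falls in char 4's range; it's byte 4 of F0 90 8D 89 = 0x89.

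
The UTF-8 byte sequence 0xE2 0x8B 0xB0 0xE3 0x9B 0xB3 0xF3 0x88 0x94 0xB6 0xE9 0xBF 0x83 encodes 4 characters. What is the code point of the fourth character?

Offset 0: leading byte 0xE2 = 11100010 → 3-byte char #1 = E2 8B B0.
Offset 3: leading byte 0xE3 = 11100011 → 3-byte char #2 = E3 9B B3.
Offset 6: leading byte 0xF3 = 11110011 → 4-byte char #3 = F3 88 94 B6.
Offset 10: leading byte 0xE9 = 11101001 → 3-byte char #4 = E9 BF 83.
Leading byte 0xE9 = 11101001 matches 1110xxxx → 3-byte sequence.
Byte 1: 0xE9 = 11101001, payload 1001 (4 bits).
Byte 2: 0xBF = 10111111 (10xxxxxx ✓), payload 111111.
Byte 3: 0x83 = 10000011 (10xxxxxx ✓), payload 000011.
Concatenate: 1001111111000011 = 0x9FC3 (16 bits → U+9FC3).

U+9FC3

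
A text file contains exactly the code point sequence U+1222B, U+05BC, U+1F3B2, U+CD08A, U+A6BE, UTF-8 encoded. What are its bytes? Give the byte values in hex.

U+1222B: 4-byte form → F0 92 88 AB.
U+05BC: 2-byte form → D6 BC.
U+1F3B2: 4-byte form → F0 9F 8E B2.
U+CD08A: 4-byte form → F3 8D 82 8A.
U+A6BE: 3-byte form → EA 9A BE.
Concatenated (17 bytes): F0 92 88 AB D6 BC F0 9F 8E B2 F3 8D 82 8A EA 9A BE.

F0 92 88 AB D6 BC F0 9F 8E B2 F3 8D 82 8A EA 9A BE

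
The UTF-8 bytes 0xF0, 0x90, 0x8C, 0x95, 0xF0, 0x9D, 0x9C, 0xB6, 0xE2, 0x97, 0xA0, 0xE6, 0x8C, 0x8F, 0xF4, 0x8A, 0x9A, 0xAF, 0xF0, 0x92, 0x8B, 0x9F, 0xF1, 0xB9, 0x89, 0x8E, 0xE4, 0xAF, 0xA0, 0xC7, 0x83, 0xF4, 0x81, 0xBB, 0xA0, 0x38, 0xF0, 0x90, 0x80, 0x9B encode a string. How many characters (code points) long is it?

Byte at offset 0: 0xF0 = 11110000 → 4-byte char (#1). Advance 4.
Byte at offset 4: 0xF0 = 11110000 → 4-byte char (#2). Advance 4.
Byte at offset 8: 0xE2 = 11100010 → 3-byte char (#3). Advance 3.
Byte at offset 11: 0xE6 = 11100110 → 3-byte char (#4). Advance 3.
Byte at offset 14: 0xF4 = 11110100 → 4-byte char (#5). Advance 4.
Byte at offset 18: 0xF0 = 11110000 → 4-byte char (#6). Advance 4.
Byte at offset 22: 0xF1 = 11110001 → 4-byte char (#7). Advance 4.
Byte at offset 26: 0xE4 = 11100100 → 3-byte char (#8). Advance 3.
Byte at offset 29: 0xC7 = 11000111 → 2-byte char (#9). Advance 2.
Byte at offset 31: 0xF4 = 11110100 → 4-byte char (#10). Advance 4.
Byte at offset 35: 0x38 = 00111000 → 1-byte char (#11). Advance 1.
Byte at offset 36: 0xF0 = 11110000 → 4-byte char (#12). Advance 4.
Reached end at offset 40 after 12 code points.

12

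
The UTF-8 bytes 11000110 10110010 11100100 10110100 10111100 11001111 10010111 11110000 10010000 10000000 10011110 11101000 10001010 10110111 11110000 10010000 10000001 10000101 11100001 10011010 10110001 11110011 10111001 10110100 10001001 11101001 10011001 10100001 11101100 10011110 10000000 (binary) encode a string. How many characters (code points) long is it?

10

Byte at offset 0: 0xC6 = 11000110 → 2-byte char (#1). Advance 2.
Byte at offset 2: 0xE4 = 11100100 → 3-byte char (#2). Advance 3.
Byte at offset 5: 0xCF = 11001111 → 2-byte char (#3). Advance 2.
Byte at offset 7: 0xF0 = 11110000 → 4-byte char (#4). Advance 4.
Byte at offset 11: 0xE8 = 11101000 → 3-byte char (#5). Advance 3.
Byte at offset 14: 0xF0 = 11110000 → 4-byte char (#6). Advance 4.
Byte at offset 18: 0xE1 = 11100001 → 3-byte char (#7). Advance 3.
Byte at offset 21: 0xF3 = 11110011 → 4-byte char (#8). Advance 4.
Byte at offset 25: 0xE9 = 11101001 → 3-byte char (#9). Advance 3.
Byte at offset 28: 0xEC = 11101100 → 3-byte char (#10). Advance 3.
Reached end at offset 31 after 10 code points.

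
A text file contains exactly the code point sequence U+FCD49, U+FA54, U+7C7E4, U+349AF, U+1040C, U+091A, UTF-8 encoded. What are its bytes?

F3 BC B5 89 EF A9 94 F1 BC 9F A4 F0 B4 A6 AF F0 90 90 8C E0 A4 9A

U+FCD49: 4-byte form → F3 BC B5 89.
U+FA54: 3-byte form → EF A9 94.
U+7C7E4: 4-byte form → F1 BC 9F A4.
U+349AF: 4-byte form → F0 B4 A6 AF.
U+1040C: 4-byte form → F0 90 90 8C.
U+091A: 3-byte form → E0 A4 9A.
Concatenated (22 bytes): F3 BC B5 89 EF A9 94 F1 BC 9F A4 F0 B4 A6 AF F0 90 90 8C E0 A4 9A.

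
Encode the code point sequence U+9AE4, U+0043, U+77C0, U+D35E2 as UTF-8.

U+9AE4: 3-byte form → E9 AB A4.
U+0043: 1-byte form → 43.
U+77C0: 3-byte form → E7 9F 80.
U+D35E2: 4-byte form → F3 93 97 A2.
Concatenated (11 bytes): E9 AB A4 43 E7 9F 80 F3 93 97 A2.

E9 AB A4 43 E7 9F 80 F3 93 97 A2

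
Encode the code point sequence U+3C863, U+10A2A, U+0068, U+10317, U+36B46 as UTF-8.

F0 BC A1 A3 F0 90 A8 AA 68 F0 90 8C 97 F0 B6 AD 86

U+3C863: 4-byte form → F0 BC A1 A3.
U+10A2A: 4-byte form → F0 90 A8 AA.
U+0068: 1-byte form → 68.
U+10317: 4-byte form → F0 90 8C 97.
U+36B46: 4-byte form → F0 B6 AD 86.
Concatenated (17 bytes): F0 BC A1 A3 F0 90 A8 AA 68 F0 90 8C 97 F0 B6 AD 86.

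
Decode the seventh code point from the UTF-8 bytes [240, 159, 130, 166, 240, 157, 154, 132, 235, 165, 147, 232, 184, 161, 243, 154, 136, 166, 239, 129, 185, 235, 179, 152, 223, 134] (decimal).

Offset 0: leading byte 0xF0 = 11110000 → 4-byte char #1 = F0 9F 82 A6.
Offset 4: leading byte 0xF0 = 11110000 → 4-byte char #2 = F0 9D 9A 84.
Offset 8: leading byte 0xEB = 11101011 → 3-byte char #3 = EB A5 93.
Offset 11: leading byte 0xE8 = 11101000 → 3-byte char #4 = E8 B8 A1.
Offset 14: leading byte 0xF3 = 11110011 → 4-byte char #5 = F3 9A 88 A6.
Offset 18: leading byte 0xEF = 11101111 → 3-byte char #6 = EF 81 B9.
Offset 21: leading byte 0xEB = 11101011 → 3-byte char #7 = EB B3 98.
Leading byte 0xEB = 11101011 matches 1110xxxx → 3-byte sequence.
Byte 1: 0xEB = 11101011, payload 1011 (4 bits).
Byte 2: 0xB3 = 10110011 (10xxxxxx ✓), payload 110011.
Byte 3: 0x98 = 10011000 (10xxxxxx ✓), payload 011000.
Concatenate: 1011110011011000 = 0xBCD8 (16 bits → U+BCD8).

U+BCD8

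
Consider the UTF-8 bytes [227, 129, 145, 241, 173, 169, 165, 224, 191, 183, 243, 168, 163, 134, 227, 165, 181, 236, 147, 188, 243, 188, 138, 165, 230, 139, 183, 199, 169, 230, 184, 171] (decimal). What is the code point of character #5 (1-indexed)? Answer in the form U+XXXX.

Offset 0: leading byte 0xE3 = 11100011 → 3-byte char #1 = E3 81 91.
Offset 3: leading byte 0xF1 = 11110001 → 4-byte char #2 = F1 AD A9 A5.
Offset 7: leading byte 0xE0 = 11100000 → 3-byte char #3 = E0 BF B7.
Offset 10: leading byte 0xF3 = 11110011 → 4-byte char #4 = F3 A8 A3 86.
Offset 14: leading byte 0xE3 = 11100011 → 3-byte char #5 = E3 A5 B5.
Leading byte 0xE3 = 11100011 matches 1110xxxx → 3-byte sequence.
Byte 1: 0xE3 = 11100011, payload 0011 (4 bits).
Byte 2: 0xA5 = 10100101 (10xxxxxx ✓), payload 100101.
Byte 3: 0xB5 = 10110101 (10xxxxxx ✓), payload 110101.
Concatenate: 0011100101110101 = 0x3975 (16 bits → U+3975).

U+3975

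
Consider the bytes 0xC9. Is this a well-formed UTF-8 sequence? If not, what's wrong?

invalid (sequence truncated)

Leading byte 0xC9 = 11001001 → 2-byte form, but only 1 byte is present.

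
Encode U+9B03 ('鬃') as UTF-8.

E9 AC 83

U+9B03 = 0x9B03 = 39683 decimal. In range U+0800–U+FFFF → 3-byte form: 1110xxxx 10xxxxxx 10xxxxxx.
Binary (16 bits): 1001101100000011.
Split 4+6+6: 1001 | 101100 | 000011.
Byte 1: 11101001 = 0xE9.
Byte 2: 10101100 = 0xAC.
Byte 3: 10000011 = 0x83.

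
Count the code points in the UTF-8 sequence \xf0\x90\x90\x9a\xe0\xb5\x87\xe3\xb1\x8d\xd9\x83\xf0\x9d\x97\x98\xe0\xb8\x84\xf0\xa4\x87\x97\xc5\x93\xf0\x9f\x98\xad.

Byte at offset 0: 0xF0 = 11110000 → 4-byte char (#1). Advance 4.
Byte at offset 4: 0xE0 = 11100000 → 3-byte char (#2). Advance 3.
Byte at offset 7: 0xE3 = 11100011 → 3-byte char (#3). Advance 3.
Byte at offset 10: 0xD9 = 11011001 → 2-byte char (#4). Advance 2.
Byte at offset 12: 0xF0 = 11110000 → 4-byte char (#5). Advance 4.
Byte at offset 16: 0xE0 = 11100000 → 3-byte char (#6). Advance 3.
Byte at offset 19: 0xF0 = 11110000 → 4-byte char (#7). Advance 4.
Byte at offset 23: 0xC5 = 11000101 → 2-byte char (#8). Advance 2.
Byte at offset 25: 0xF0 = 11110000 → 4-byte char (#9). Advance 4.
Reached end at offset 29 after 9 code points.

9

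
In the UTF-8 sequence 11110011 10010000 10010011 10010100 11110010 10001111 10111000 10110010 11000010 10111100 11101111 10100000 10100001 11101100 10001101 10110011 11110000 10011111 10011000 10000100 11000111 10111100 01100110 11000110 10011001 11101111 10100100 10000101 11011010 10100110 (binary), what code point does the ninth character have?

Offset 0: leading byte 0xF3 = 11110011 → 4-byte char #1 = F3 90 93 94.
Offset 4: leading byte 0xF2 = 11110010 → 4-byte char #2 = F2 8F B8 B2.
Offset 8: leading byte 0xC2 = 11000010 → 2-byte char #3 = C2 BC.
Offset 10: leading byte 0xEF = 11101111 → 3-byte char #4 = EF A0 A1.
Offset 13: leading byte 0xEC = 11101100 → 3-byte char #5 = EC 8D B3.
Offset 16: leading byte 0xF0 = 11110000 → 4-byte char #6 = F0 9F 98 84.
Offset 20: leading byte 0xC7 = 11000111 → 2-byte char #7 = C7 BC.
Offset 22: leading byte 0x66 = 01100110 → 1-byte char #8 = 66.
Offset 23: leading byte 0xC6 = 11000110 → 2-byte char #9 = C6 99.
Leading byte 0xC6 = 11000110 matches 110xxxxx → 2-byte sequence.
Byte 1: 0xC6 = 11000110, payload 00110 (5 bits).
Byte 2: 0x99 = 10011001 (10xxxxxx ✓), payload 011001.
Concatenate: 00110011001 = 0x199 (11 bits → U+0199).

U+0199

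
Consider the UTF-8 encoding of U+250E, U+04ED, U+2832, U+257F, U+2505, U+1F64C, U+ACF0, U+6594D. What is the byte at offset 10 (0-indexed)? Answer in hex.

0xBF

U+250E → 3-byte form E2 94 8E at offsets 0–2.
U+04ED → 2-byte form D3 AD at offsets 3–4.
U+2832 → 3-byte form E2 A0 B2 at offsets 5–7.
U+257F → 3-byte form E2 95 BF at offsets 8–10.
Offset 10 falls in char 4's range; it's byte 3 of E2 95 BF = 0xBF.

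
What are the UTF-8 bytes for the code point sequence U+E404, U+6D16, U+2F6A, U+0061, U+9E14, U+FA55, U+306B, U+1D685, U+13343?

U+E404: 3-byte form → EE 90 84.
U+6D16: 3-byte form → E6 B4 96.
U+2F6A: 3-byte form → E2 BD AA.
U+0061: 1-byte form → 61.
U+9E14: 3-byte form → E9 B8 94.
U+FA55: 3-byte form → EF A9 95.
U+306B: 3-byte form → E3 81 AB.
U+1D685: 4-byte form → F0 9D 9A 85.
U+13343: 4-byte form → F0 93 8D 83.
Concatenated (27 bytes): EE 90 84 E6 B4 96 E2 BD AA 61 E9 B8 94 EF A9 95 E3 81 AB F0 9D 9A 85 F0 93 8D 83.

EE 90 84 E6 B4 96 E2 BD AA 61 E9 B8 94 EF A9 95 E3 81 AB F0 9D 9A 85 F0 93 8D 83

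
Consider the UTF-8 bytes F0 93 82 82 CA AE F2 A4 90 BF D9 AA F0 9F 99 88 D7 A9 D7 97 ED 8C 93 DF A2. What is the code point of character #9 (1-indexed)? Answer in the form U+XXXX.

U+07E2

Offset 0: leading byte 0xF0 = 11110000 → 4-byte char #1 = F0 93 82 82.
Offset 4: leading byte 0xCA = 11001010 → 2-byte char #2 = CA AE.
Offset 6: leading byte 0xF2 = 11110010 → 4-byte char #3 = F2 A4 90 BF.
Offset 10: leading byte 0xD9 = 11011001 → 2-byte char #4 = D9 AA.
Offset 12: leading byte 0xF0 = 11110000 → 4-byte char #5 = F0 9F 99 88.
Offset 16: leading byte 0xD7 = 11010111 → 2-byte char #6 = D7 A9.
Offset 18: leading byte 0xD7 = 11010111 → 2-byte char #7 = D7 97.
Offset 20: leading byte 0xED = 11101101 → 3-byte char #8 = ED 8C 93.
Offset 23: leading byte 0xDF = 11011111 → 2-byte char #9 = DF A2.
Leading byte 0xDF = 11011111 matches 110xxxxx → 2-byte sequence.
Byte 1: 0xDF = 11011111, payload 11111 (5 bits).
Byte 2: 0xA2 = 10100010 (10xxxxxx ✓), payload 100010.
Concatenate: 11111100010 = 0x7E2 (11 bits → U+07E2).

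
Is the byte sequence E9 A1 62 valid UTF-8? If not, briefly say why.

invalid (non-continuation byte where continuation expected)

Leading byte 0xE9 = 11101001 → 3-byte form.
Byte 3 is 0x62 = 01100010, which is not 10xxxxxx — expected a continuation byte.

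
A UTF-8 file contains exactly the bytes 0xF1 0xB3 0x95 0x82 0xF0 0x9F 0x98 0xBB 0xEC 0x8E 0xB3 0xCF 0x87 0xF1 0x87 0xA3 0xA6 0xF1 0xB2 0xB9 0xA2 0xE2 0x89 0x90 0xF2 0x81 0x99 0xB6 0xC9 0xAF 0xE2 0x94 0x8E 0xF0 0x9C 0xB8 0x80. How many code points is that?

11

Byte at offset 0: 0xF1 = 11110001 → 4-byte char (#1). Advance 4.
Byte at offset 4: 0xF0 = 11110000 → 4-byte char (#2). Advance 4.
Byte at offset 8: 0xEC = 11101100 → 3-byte char (#3). Advance 3.
Byte at offset 11: 0xCF = 11001111 → 2-byte char (#4). Advance 2.
Byte at offset 13: 0xF1 = 11110001 → 4-byte char (#5). Advance 4.
Byte at offset 17: 0xF1 = 11110001 → 4-byte char (#6). Advance 4.
Byte at offset 21: 0xE2 = 11100010 → 3-byte char (#7). Advance 3.
Byte at offset 24: 0xF2 = 11110010 → 4-byte char (#8). Advance 4.
Byte at offset 28: 0xC9 = 11001001 → 2-byte char (#9). Advance 2.
Byte at offset 30: 0xE2 = 11100010 → 3-byte char (#10). Advance 3.
Byte at offset 33: 0xF0 = 11110000 → 4-byte char (#11). Advance 4.
Reached end at offset 37 after 11 code points.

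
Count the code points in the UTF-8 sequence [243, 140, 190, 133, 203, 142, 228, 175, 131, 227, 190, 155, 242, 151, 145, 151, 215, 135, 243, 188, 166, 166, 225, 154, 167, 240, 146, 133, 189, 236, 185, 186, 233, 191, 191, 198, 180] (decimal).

Byte at offset 0: 0xF3 = 11110011 → 4-byte char (#1). Advance 4.
Byte at offset 4: 0xCB = 11001011 → 2-byte char (#2). Advance 2.
Byte at offset 6: 0xE4 = 11100100 → 3-byte char (#3). Advance 3.
Byte at offset 9: 0xE3 = 11100011 → 3-byte char (#4). Advance 3.
Byte at offset 12: 0xF2 = 11110010 → 4-byte char (#5). Advance 4.
Byte at offset 16: 0xD7 = 11010111 → 2-byte char (#6). Advance 2.
Byte at offset 18: 0xF3 = 11110011 → 4-byte char (#7). Advance 4.
Byte at offset 22: 0xE1 = 11100001 → 3-byte char (#8). Advance 3.
Byte at offset 25: 0xF0 = 11110000 → 4-byte char (#9). Advance 4.
Byte at offset 29: 0xEC = 11101100 → 3-byte char (#10). Advance 3.
Byte at offset 32: 0xE9 = 11101001 → 3-byte char (#11). Advance 3.
Byte at offset 35: 0xC6 = 11000110 → 2-byte char (#12). Advance 2.
Reached end at offset 37 after 12 code points.

12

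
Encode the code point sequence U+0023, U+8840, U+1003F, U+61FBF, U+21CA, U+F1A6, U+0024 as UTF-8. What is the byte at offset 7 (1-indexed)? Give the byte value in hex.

1-indexed offset 7 is 0-indexed offset 6.
U+0023 → 1-byte form 23 at offsets 0–0.
U+8840 → 3-byte form E8 A1 80 at offsets 1–3.
U+1003F → 4-byte form F0 90 80 BF at offsets 4–7.
Offset 6 falls in char 3's range; it's byte 3 of F0 90 80 BF = 0x80.

0x80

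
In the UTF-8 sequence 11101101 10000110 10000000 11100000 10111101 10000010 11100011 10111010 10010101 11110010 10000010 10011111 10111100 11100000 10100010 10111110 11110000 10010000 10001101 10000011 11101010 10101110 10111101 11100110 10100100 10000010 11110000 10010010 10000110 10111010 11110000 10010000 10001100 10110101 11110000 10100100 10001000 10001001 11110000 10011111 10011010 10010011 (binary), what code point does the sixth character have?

Offset 0: leading byte 0xED = 11101101 → 3-byte char #1 = ED 86 80.
Offset 3: leading byte 0xE0 = 11100000 → 3-byte char #2 = E0 BD 82.
Offset 6: leading byte 0xE3 = 11100011 → 3-byte char #3 = E3 BA 95.
Offset 9: leading byte 0xF2 = 11110010 → 4-byte char #4 = F2 82 9F BC.
Offset 13: leading byte 0xE0 = 11100000 → 3-byte char #5 = E0 A2 BE.
Offset 16: leading byte 0xF0 = 11110000 → 4-byte char #6 = F0 90 8D 83.
Leading byte 0xF0 = 11110000 matches 11110xxx → 4-byte sequence.
Byte 1: 0xF0 = 11110000, payload 000 (3 bits).
Byte 2: 0x90 = 10010000 (10xxxxxx ✓), payload 010000.
Byte 3: 0x8D = 10001101 (10xxxxxx ✓), payload 001101.
Byte 4: 0x83 = 10000011 (10xxxxxx ✓), payload 000011.
Concatenate: 000010000001101000011 = 0x10343 (21 bits → U+10343).

U+10343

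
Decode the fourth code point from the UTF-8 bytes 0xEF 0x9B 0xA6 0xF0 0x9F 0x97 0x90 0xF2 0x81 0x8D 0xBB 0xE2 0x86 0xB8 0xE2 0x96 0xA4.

U+21B8

Offset 0: leading byte 0xEF = 11101111 → 3-byte char #1 = EF 9B A6.
Offset 3: leading byte 0xF0 = 11110000 → 4-byte char #2 = F0 9F 97 90.
Offset 7: leading byte 0xF2 = 11110010 → 4-byte char #3 = F2 81 8D BB.
Offset 11: leading byte 0xE2 = 11100010 → 3-byte char #4 = E2 86 B8.
Leading byte 0xE2 = 11100010 matches 1110xxxx → 3-byte sequence.
Byte 1: 0xE2 = 11100010, payload 0010 (4 bits).
Byte 2: 0x86 = 10000110 (10xxxxxx ✓), payload 000110.
Byte 3: 0xB8 = 10111000 (10xxxxxx ✓), payload 111000.
Concatenate: 0010000110111000 = 0x21B8 (16 bits → U+21B8).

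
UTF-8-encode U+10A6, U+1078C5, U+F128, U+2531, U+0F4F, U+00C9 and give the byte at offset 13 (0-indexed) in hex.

U+10A6 → 3-byte form E1 82 A6 at offsets 0–2.
U+1078C5 → 4-byte form F4 87 A3 85 at offsets 3–6.
U+F128 → 3-byte form EF 84 A8 at offsets 7–9.
U+2531 → 3-byte form E2 94 B1 at offsets 10–12.
U+0F4F → 3-byte form E0 BD 8F at offsets 13–15.
Offset 13 falls in char 5's range; it's byte 1 of E0 BD 8F = 0xE0.

0xE0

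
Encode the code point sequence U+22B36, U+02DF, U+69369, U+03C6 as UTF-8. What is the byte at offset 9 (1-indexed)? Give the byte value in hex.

1-indexed offset 9 is 0-indexed offset 8.
U+22B36 → 4-byte form F0 A2 AC B6 at offsets 0–3.
U+02DF → 2-byte form CB 9F at offsets 4–5.
U+69369 → 4-byte form F1 A9 8D A9 at offsets 6–9.
Offset 8 falls in char 3's range; it's byte 3 of F1 A9 8D A9 = 0x8D.

0x8D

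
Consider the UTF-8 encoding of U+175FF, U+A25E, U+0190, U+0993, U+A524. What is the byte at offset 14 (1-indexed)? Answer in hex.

0x94

1-indexed offset 14 is 0-indexed offset 13.
U+175FF → 4-byte form F0 97 97 BF at offsets 0–3.
U+A25E → 3-byte form EA 89 9E at offsets 4–6.
U+0190 → 2-byte form C6 90 at offsets 7–8.
U+0993 → 3-byte form E0 A6 93 at offsets 9–11.
U+A524 → 3-byte form EA 94 A4 at offsets 12–14.
Offset 13 falls in char 5's range; it's byte 2 of EA 94 A4 = 0x94.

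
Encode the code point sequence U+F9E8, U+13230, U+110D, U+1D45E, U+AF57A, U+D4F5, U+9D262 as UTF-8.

U+F9E8: 3-byte form → EF A7 A8.
U+13230: 4-byte form → F0 93 88 B0.
U+110D: 3-byte form → E1 84 8D.
U+1D45E: 4-byte form → F0 9D 91 9E.
U+AF57A: 4-byte form → F2 AF 95 BA.
U+D4F5: 3-byte form → ED 93 B5.
U+9D262: 4-byte form → F2 9D 89 A2.
Concatenated (25 bytes): EF A7 A8 F0 93 88 B0 E1 84 8D F0 9D 91 9E F2 AF 95 BA ED 93 B5 F2 9D 89 A2.

EF A7 A8 F0 93 88 B0 E1 84 8D F0 9D 91 9E F2 AF 95 BA ED 93 B5 F2 9D 89 A2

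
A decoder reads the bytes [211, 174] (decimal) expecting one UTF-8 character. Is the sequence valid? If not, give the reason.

Leading byte 0xD3 = 11010011 → 2-byte form.
Continuation bytes 0xAE=10101110 all match 10xxxxxx.
Decoded value 0x4EE is ≥ 0x80 (shortest form) and not a surrogate.

valid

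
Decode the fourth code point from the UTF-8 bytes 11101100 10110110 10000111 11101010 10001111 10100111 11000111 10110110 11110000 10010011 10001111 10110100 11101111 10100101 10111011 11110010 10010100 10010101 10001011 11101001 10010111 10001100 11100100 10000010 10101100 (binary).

Offset 0: leading byte 0xEC = 11101100 → 3-byte char #1 = EC B6 87.
Offset 3: leading byte 0xEA = 11101010 → 3-byte char #2 = EA 8F A7.
Offset 6: leading byte 0xC7 = 11000111 → 2-byte char #3 = C7 B6.
Offset 8: leading byte 0xF0 = 11110000 → 4-byte char #4 = F0 93 8F B4.
Leading byte 0xF0 = 11110000 matches 11110xxx → 4-byte sequence.
Byte 1: 0xF0 = 11110000, payload 000 (3 bits).
Byte 2: 0x93 = 10010011 (10xxxxxx ✓), payload 010011.
Byte 3: 0x8F = 10001111 (10xxxxxx ✓), payload 001111.
Byte 4: 0xB4 = 10110100 (10xxxxxx ✓), payload 110100.
Concatenate: 000010011001111110100 = 0x133F4 (21 bits → U+133F4).

U+133F4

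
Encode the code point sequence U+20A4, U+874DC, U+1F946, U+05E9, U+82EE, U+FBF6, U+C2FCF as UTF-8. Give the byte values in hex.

U+20A4: 3-byte form → E2 82 A4.
U+874DC: 4-byte form → F2 87 93 9C.
U+1F946: 4-byte form → F0 9F A5 86.
U+05E9: 2-byte form → D7 A9.
U+82EE: 3-byte form → E8 8B AE.
U+FBF6: 3-byte form → EF AF B6.
U+C2FCF: 4-byte form → F3 82 BF 8F.
Concatenated (23 bytes): E2 82 A4 F2 87 93 9C F0 9F A5 86 D7 A9 E8 8B AE EF AF B6 F3 82 BF 8F.

E2 82 A4 F2 87 93 9C F0 9F A5 86 D7 A9 E8 8B AE EF AF B6 F3 82 BF 8F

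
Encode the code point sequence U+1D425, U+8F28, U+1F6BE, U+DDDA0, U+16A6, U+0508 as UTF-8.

U+1D425: 4-byte form → F0 9D 90 A5.
U+8F28: 3-byte form → E8 BC A8.
U+1F6BE: 4-byte form → F0 9F 9A BE.
U+DDDA0: 4-byte form → F3 9D B6 A0.
U+16A6: 3-byte form → E1 9A A6.
U+0508: 2-byte form → D4 88.
Concatenated (20 bytes): F0 9D 90 A5 E8 BC A8 F0 9F 9A BE F3 9D B6 A0 E1 9A A6 D4 88.

F0 9D 90 A5 E8 BC A8 F0 9F 9A BE F3 9D B6 A0 E1 9A A6 D4 88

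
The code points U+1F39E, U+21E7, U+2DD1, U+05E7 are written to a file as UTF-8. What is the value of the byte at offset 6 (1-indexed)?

0x87

1-indexed offset 6 is 0-indexed offset 5.
U+1F39E → 4-byte form F0 9F 8E 9E at offsets 0–3.
U+21E7 → 3-byte form E2 87 A7 at offsets 4–6.
Offset 5 falls in char 2's range; it's byte 2 of E2 87 A7 = 0x87.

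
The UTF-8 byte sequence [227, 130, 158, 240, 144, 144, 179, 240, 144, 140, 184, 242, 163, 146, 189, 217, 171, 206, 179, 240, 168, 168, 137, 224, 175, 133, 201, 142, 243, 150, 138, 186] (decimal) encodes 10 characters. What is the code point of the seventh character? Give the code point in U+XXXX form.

U+28A09

Offset 0: leading byte 0xE3 = 11100011 → 3-byte char #1 = E3 82 9E.
Offset 3: leading byte 0xF0 = 11110000 → 4-byte char #2 = F0 90 90 B3.
Offset 7: leading byte 0xF0 = 11110000 → 4-byte char #3 = F0 90 8C B8.
Offset 11: leading byte 0xF2 = 11110010 → 4-byte char #4 = F2 A3 92 BD.
Offset 15: leading byte 0xD9 = 11011001 → 2-byte char #5 = D9 AB.
Offset 17: leading byte 0xCE = 11001110 → 2-byte char #6 = CE B3.
Offset 19: leading byte 0xF0 = 11110000 → 4-byte char #7 = F0 A8 A8 89.
Leading byte 0xF0 = 11110000 matches 11110xxx → 4-byte sequence.
Byte 1: 0xF0 = 11110000, payload 000 (3 bits).
Byte 2: 0xA8 = 10101000 (10xxxxxx ✓), payload 101000.
Byte 3: 0xA8 = 10101000 (10xxxxxx ✓), payload 101000.
Byte 4: 0x89 = 10001001 (10xxxxxx ✓), payload 001001.
Concatenate: 000101000101000001001 = 0x28A09 (21 bits → U+28A09).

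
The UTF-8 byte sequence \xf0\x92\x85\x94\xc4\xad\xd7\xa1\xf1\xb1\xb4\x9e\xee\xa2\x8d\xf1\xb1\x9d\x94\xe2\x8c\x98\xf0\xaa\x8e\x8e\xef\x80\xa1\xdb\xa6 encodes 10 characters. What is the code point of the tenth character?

Offset 0: leading byte 0xF0 = 11110000 → 4-byte char #1 = F0 92 85 94.
Offset 4: leading byte 0xC4 = 11000100 → 2-byte char #2 = C4 AD.
Offset 6: leading byte 0xD7 = 11010111 → 2-byte char #3 = D7 A1.
Offset 8: leading byte 0xF1 = 11110001 → 4-byte char #4 = F1 B1 B4 9E.
Offset 12: leading byte 0xEE = 11101110 → 3-byte char #5 = EE A2 8D.
Offset 15: leading byte 0xF1 = 11110001 → 4-byte char #6 = F1 B1 9D 94.
Offset 19: leading byte 0xE2 = 11100010 → 3-byte char #7 = E2 8C 98.
Offset 22: leading byte 0xF0 = 11110000 → 4-byte char #8 = F0 AA 8E 8E.
Offset 26: leading byte 0xEF = 11101111 → 3-byte char #9 = EF 80 A1.
Offset 29: leading byte 0xDB = 11011011 → 2-byte char #10 = DB A6.
Leading byte 0xDB = 11011011 matches 110xxxxx → 2-byte sequence.
Byte 1: 0xDB = 11011011, payload 11011 (5 bits).
Byte 2: 0xA6 = 10100110 (10xxxxxx ✓), payload 100110.
Concatenate: 11011100110 = 0x6E6 (11 bits → U+06E6).

U+06E6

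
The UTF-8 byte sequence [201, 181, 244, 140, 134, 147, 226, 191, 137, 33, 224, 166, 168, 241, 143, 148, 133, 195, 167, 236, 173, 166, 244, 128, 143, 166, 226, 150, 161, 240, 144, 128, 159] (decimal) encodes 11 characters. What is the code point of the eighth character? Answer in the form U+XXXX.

Offset 0: leading byte 0xC9 = 11001001 → 2-byte char #1 = C9 B5.
Offset 2: leading byte 0xF4 = 11110100 → 4-byte char #2 = F4 8C 86 93.
Offset 6: leading byte 0xE2 = 11100010 → 3-byte char #3 = E2 BF 89.
Offset 9: leading byte 0x21 = 00100001 → 1-byte char #4 = 21.
Offset 10: leading byte 0xE0 = 11100000 → 3-byte char #5 = E0 A6 A8.
Offset 13: leading byte 0xF1 = 11110001 → 4-byte char #6 = F1 8F 94 85.
Offset 17: leading byte 0xC3 = 11000011 → 2-byte char #7 = C3 A7.
Offset 19: leading byte 0xEC = 11101100 → 3-byte char #8 = EC AD A6.
Leading byte 0xEC = 11101100 matches 1110xxxx → 3-byte sequence.
Byte 1: 0xEC = 11101100, payload 1100 (4 bits).
Byte 2: 0xAD = 10101101 (10xxxxxx ✓), payload 101101.
Byte 3: 0xA6 = 10100110 (10xxxxxx ✓), payload 100110.
Concatenate: 1100101101100110 = 0xCB66 (16 bits → U+CB66).

U+CB66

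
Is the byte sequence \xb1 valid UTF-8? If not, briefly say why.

Byte 0xB1 = 10110001 has the form 10xxxxxx — a continuation byte — but there is no preceding leading byte.

invalid (continuation byte with no leading byte)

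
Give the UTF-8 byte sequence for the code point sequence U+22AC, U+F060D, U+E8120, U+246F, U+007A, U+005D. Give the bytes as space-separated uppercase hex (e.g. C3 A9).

E2 8A AC F3 B0 98 8D F3 A8 84 A0 E2 91 AF 7A 5D

U+22AC: 3-byte form → E2 8A AC.
U+F060D: 4-byte form → F3 B0 98 8D.
U+E8120: 4-byte form → F3 A8 84 A0.
U+246F: 3-byte form → E2 91 AF.
U+007A: 1-byte form → 7A.
U+005D: 1-byte form → 5D.
Concatenated (16 bytes): E2 8A AC F3 B0 98 8D F3 A8 84 A0 E2 91 AF 7A 5D.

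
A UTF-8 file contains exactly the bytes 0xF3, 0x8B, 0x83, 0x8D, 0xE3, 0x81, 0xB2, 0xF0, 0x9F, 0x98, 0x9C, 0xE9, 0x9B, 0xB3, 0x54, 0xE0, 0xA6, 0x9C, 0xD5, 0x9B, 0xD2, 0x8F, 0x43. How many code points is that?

Byte at offset 0: 0xF3 = 11110011 → 4-byte char (#1). Advance 4.
Byte at offset 4: 0xE3 = 11100011 → 3-byte char (#2). Advance 3.
Byte at offset 7: 0xF0 = 11110000 → 4-byte char (#3). Advance 4.
Byte at offset 11: 0xE9 = 11101001 → 3-byte char (#4). Advance 3.
Byte at offset 14: 0x54 = 01010100 → 1-byte char (#5). Advance 1.
Byte at offset 15: 0xE0 = 11100000 → 3-byte char (#6). Advance 3.
Byte at offset 18: 0xD5 = 11010101 → 2-byte char (#7). Advance 2.
Byte at offset 20: 0xD2 = 11010010 → 2-byte char (#8). Advance 2.
Byte at offset 22: 0x43 = 01000011 → 1-byte char (#9). Advance 1.
Reached end at offset 23 after 9 code points.

9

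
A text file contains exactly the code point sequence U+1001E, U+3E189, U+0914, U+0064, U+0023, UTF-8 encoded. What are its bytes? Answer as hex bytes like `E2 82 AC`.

U+1001E: 4-byte form → F0 90 80 9E.
U+3E189: 4-byte form → F0 BE 86 89.
U+0914: 3-byte form → E0 A4 94.
U+0064: 1-byte form → 64.
U+0023: 1-byte form → 23.
Concatenated (13 bytes): F0 90 80 9E F0 BE 86 89 E0 A4 94 64 23.

F0 90 80 9E F0 BE 86 89 E0 A4 94 64 23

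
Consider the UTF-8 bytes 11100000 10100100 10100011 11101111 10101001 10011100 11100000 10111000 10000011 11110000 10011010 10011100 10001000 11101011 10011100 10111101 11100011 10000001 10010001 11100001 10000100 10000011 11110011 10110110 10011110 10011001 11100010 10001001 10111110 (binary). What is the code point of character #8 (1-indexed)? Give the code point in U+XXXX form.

Offset 0: leading byte 0xE0 = 11100000 → 3-byte char #1 = E0 A4 A3.
Offset 3: leading byte 0xEF = 11101111 → 3-byte char #2 = EF A9 9C.
Offset 6: leading byte 0xE0 = 11100000 → 3-byte char #3 = E0 B8 83.
Offset 9: leading byte 0xF0 = 11110000 → 4-byte char #4 = F0 9A 9C 88.
Offset 13: leading byte 0xEB = 11101011 → 3-byte char #5 = EB 9C BD.
Offset 16: leading byte 0xE3 = 11100011 → 3-byte char #6 = E3 81 91.
Offset 19: leading byte 0xE1 = 11100001 → 3-byte char #7 = E1 84 83.
Offset 22: leading byte 0xF3 = 11110011 → 4-byte char #8 = F3 B6 9E 99.
Leading byte 0xF3 = 11110011 matches 11110xxx → 4-byte sequence.
Byte 1: 0xF3 = 11110011, payload 011 (3 bits).
Byte 2: 0xB6 = 10110110 (10xxxxxx ✓), payload 110110.
Byte 3: 0x9E = 10011110 (10xxxxxx ✓), payload 011110.
Byte 4: 0x99 = 10011001 (10xxxxxx ✓), payload 011001.
Concatenate: 011110110011110011001 = 0xF6799 (21 bits → U+F6799).

U+F6799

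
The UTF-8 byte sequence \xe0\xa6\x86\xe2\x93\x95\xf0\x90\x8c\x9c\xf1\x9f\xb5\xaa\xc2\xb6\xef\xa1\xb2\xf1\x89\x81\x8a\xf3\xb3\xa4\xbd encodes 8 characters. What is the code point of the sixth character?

U+F872

Offset 0: leading byte 0xE0 = 11100000 → 3-byte char #1 = E0 A6 86.
Offset 3: leading byte 0xE2 = 11100010 → 3-byte char #2 = E2 93 95.
Offset 6: leading byte 0xF0 = 11110000 → 4-byte char #3 = F0 90 8C 9C.
Offset 10: leading byte 0xF1 = 11110001 → 4-byte char #4 = F1 9F B5 AA.
Offset 14: leading byte 0xC2 = 11000010 → 2-byte char #5 = C2 B6.
Offset 16: leading byte 0xEF = 11101111 → 3-byte char #6 = EF A1 B2.
Leading byte 0xEF = 11101111 matches 1110xxxx → 3-byte sequence.
Byte 1: 0xEF = 11101111, payload 1111 (4 bits).
Byte 2: 0xA1 = 10100001 (10xxxxxx ✓), payload 100001.
Byte 3: 0xB2 = 10110010 (10xxxxxx ✓), payload 110010.
Concatenate: 1111100001110010 = 0xF872 (16 bits → U+F872).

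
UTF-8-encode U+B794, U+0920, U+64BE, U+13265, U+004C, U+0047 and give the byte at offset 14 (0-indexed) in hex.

0x47

U+B794 → 3-byte form EB 9E 94 at offsets 0–2.
U+0920 → 3-byte form E0 A4 A0 at offsets 3–5.
U+64BE → 3-byte form E6 92 BE at offsets 6–8.
U+13265 → 4-byte form F0 93 89 A5 at offsets 9–12.
U+004C → 1-byte form 4C at offsets 13–13.
U+0047 → 1-byte form 47 at offsets 14–14.
Offset 14 falls in char 6's range; it's byte 1 of 47 = 0x47.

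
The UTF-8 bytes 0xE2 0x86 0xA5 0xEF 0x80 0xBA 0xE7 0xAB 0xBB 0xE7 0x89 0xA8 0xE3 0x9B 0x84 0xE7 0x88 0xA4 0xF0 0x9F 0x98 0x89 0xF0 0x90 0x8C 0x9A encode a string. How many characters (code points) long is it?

8

Byte at offset 0: 0xE2 = 11100010 → 3-byte char (#1). Advance 3.
Byte at offset 3: 0xEF = 11101111 → 3-byte char (#2). Advance 3.
Byte at offset 6: 0xE7 = 11100111 → 3-byte char (#3). Advance 3.
Byte at offset 9: 0xE7 = 11100111 → 3-byte char (#4). Advance 3.
Byte at offset 12: 0xE3 = 11100011 → 3-byte char (#5). Advance 3.
Byte at offset 15: 0xE7 = 11100111 → 3-byte char (#6). Advance 3.
Byte at offset 18: 0xF0 = 11110000 → 4-byte char (#7). Advance 4.
Byte at offset 22: 0xF0 = 11110000 → 4-byte char (#8). Advance 4.
Reached end at offset 26 after 8 code points.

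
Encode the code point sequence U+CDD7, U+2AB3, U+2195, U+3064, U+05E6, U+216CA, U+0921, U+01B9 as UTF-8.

U+CDD7: 3-byte form → EC B7 97.
U+2AB3: 3-byte form → E2 AA B3.
U+2195: 3-byte form → E2 86 95.
U+3064: 3-byte form → E3 81 A4.
U+05E6: 2-byte form → D7 A6.
U+216CA: 4-byte form → F0 A1 9B 8A.
U+0921: 3-byte form → E0 A4 A1.
U+01B9: 2-byte form → C6 B9.
Concatenated (23 bytes): EC B7 97 E2 AA B3 E2 86 95 E3 81 A4 D7 A6 F0 A1 9B 8A E0 A4 A1 C6 B9.

EC B7 97 E2 AA B3 E2 86 95 E3 81 A4 D7 A6 F0 A1 9B 8A E0 A4 A1 C6 B9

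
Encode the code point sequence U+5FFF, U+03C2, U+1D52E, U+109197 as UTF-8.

U+5FFF: 3-byte form → E5 BF BF.
U+03C2: 2-byte form → CF 82.
U+1D52E: 4-byte form → F0 9D 94 AE.
U+109197: 4-byte form → F4 89 86 97.
Concatenated (13 bytes): E5 BF BF CF 82 F0 9D 94 AE F4 89 86 97.

E5 BF BF CF 82 F0 9D 94 AE F4 89 86 97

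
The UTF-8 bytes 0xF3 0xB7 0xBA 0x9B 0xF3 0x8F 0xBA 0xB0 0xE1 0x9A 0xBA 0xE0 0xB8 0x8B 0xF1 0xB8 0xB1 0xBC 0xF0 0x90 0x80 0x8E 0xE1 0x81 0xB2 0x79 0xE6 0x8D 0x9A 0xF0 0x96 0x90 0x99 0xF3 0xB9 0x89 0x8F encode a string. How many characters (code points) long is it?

Byte at offset 0: 0xF3 = 11110011 → 4-byte char (#1). Advance 4.
Byte at offset 4: 0xF3 = 11110011 → 4-byte char (#2). Advance 4.
Byte at offset 8: 0xE1 = 11100001 → 3-byte char (#3). Advance 3.
Byte at offset 11: 0xE0 = 11100000 → 3-byte char (#4). Advance 3.
Byte at offset 14: 0xF1 = 11110001 → 4-byte char (#5). Advance 4.
Byte at offset 18: 0xF0 = 11110000 → 4-byte char (#6). Advance 4.
Byte at offset 22: 0xE1 = 11100001 → 3-byte char (#7). Advance 3.
Byte at offset 25: 0x79 = 01111001 → 1-byte char (#8). Advance 1.
Byte at offset 26: 0xE6 = 11100110 → 3-byte char (#9). Advance 3.
Byte at offset 29: 0xF0 = 11110000 → 4-byte char (#10). Advance 4.
Byte at offset 33: 0xF3 = 11110011 → 4-byte char (#11). Advance 4.
Reached end at offset 37 after 11 code points.

11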